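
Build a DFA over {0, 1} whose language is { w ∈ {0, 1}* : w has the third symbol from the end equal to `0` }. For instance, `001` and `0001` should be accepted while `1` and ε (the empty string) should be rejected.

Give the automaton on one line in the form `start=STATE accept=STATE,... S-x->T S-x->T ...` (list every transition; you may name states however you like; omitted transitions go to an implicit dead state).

start=A accept=H,I,J,K A-0->B A-1->C B-0->D B-1->E C-0->F C-1->G D-0->H D-1->I E-0->J E-1->K F-0->L F-1->M G-0->N G-1->O H-0->H H-1->I I-0->J I-1->K J-0->L J-1->M K-0->N K-1->O L-0->H L-1->I M-0->J M-1->K N-0->L N-1->M O-0->N O-1->O

Because acceptance depends on a position counted from the end, the machine has to buffer the most recent 3 symbols. Make each state the string of the last up-to-3 symbols read; on input `x` shift the window left and append `x`. Accept when the buffered window has length 3 and begins with `0`.
With 15 states:
       0  1 
>  A   B  C 
   B   D  E 
   C   F  G 
   D   H  I 
   E   J  K 
   F   L  M 
   G   N  O 
 * H   H  I 
 * I   J  K 
 * J   L  M 
 * K   N  O 
   L   H  I 
   M   J  K 
   N   L  M 
   O   N  O 
(> = start, * = accepting)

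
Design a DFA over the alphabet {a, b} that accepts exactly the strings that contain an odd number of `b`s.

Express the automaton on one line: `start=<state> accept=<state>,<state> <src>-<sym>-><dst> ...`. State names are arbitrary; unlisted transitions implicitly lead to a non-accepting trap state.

start=s0 accept=s1 s0-a->s0 s0-b->s1 s1-a->s1 s1-b->s0

Keep the running count of `b`s modulo 2: each `b` advances along the cycle s0 → s1 → s0 while other symbols loop. Accept at s1.
2 states suffice.
        a   b  
>  s0   s0  s1 
 * s1   s1  s0 
(> = start, * = accepting)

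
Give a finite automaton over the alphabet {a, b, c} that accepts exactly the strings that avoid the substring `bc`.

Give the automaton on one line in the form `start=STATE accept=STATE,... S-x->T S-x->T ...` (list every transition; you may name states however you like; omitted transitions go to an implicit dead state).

start=s0 accept=s0,s1 s0-a->s0 s0-b->s1 s0-c->s0 s1-a->s0 s1-b->s1 s1-c->s2 s2-a->s2 s2-b->s2 s2-c->s2

Track partial matches of the forbidden pattern `bc`. State s2 is a dead state reached once `bc` has occurred; every other state accepts. s0 means no part of `bc` is currently matched.
3 states suffice.
        a   b   c  
>* s0   s0  s1  s0 
 * s1   s0  s1  s2 
   s2   s2  s2  s2 
(> = start, * = accepting)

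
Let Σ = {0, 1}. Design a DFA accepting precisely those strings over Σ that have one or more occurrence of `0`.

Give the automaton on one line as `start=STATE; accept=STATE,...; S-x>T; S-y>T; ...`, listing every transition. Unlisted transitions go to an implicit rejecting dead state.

Only the number of `0`s matters, and only up to 2. Make a chain q0 → q1 → q2 advanced by each `0` (with q2 absorbing); every other symbol self-loops. The accepting set is {q1, q2}.
A 3-state machine:
        0   1  
>  q0   q1  q0 
 * q1   q2  q1 
 * q2   q2  q2 
(> = start, * = accepting)

start=q0; accept=q1,q2; q0-0>q1; q0-1>q0; q1-0>q2; q1-1>q1; q2-0>q2; q2-1>q2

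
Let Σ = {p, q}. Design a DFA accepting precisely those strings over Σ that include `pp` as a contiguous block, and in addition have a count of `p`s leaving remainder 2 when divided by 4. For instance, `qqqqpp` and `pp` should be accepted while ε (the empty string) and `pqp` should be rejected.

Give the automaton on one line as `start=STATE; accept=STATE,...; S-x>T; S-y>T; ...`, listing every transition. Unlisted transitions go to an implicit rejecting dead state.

start=A; accept=C; A-p>B; A-q>A; B-p>C; B-q>D; C-p>E; C-q>C; D-p>F; D-q>D; E-p>G; E-q>E; F-p>E; F-q>H; G-p>I; G-q>G; H-p>J; H-q>H; I-p>C; I-q>I; J-p>G; J-q>K; K-p>L; K-q>K; L-p>I; L-q>A

Build one automaton per condition and run them in lockstep. The first has 3 states tracking whether and how much of `pp` has been seen; the second has 4 states tracking the count of `p`s modulo 4. A product state is a pair (one from each), accepting exactly when both do.
With 12 states:
       p  q 
>  A   B  A 
   B   C  D 
 * C   E  C 
   D   F  D 
   E   G  E 
   F   E  H 
   G   I  G 
   H   J  H 
   I   C  I 
   J   G  K 
   K   L  K 
   L   I  A 
(> = start, * = accepting)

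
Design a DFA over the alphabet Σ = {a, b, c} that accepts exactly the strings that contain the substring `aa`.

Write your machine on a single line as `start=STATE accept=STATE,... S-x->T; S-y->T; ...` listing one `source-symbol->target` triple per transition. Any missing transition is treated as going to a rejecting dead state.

States q0..q1 record the length of the longest prefix of `aa` that matches the current input suffix. Reaching q2 means `aa` has been seen, and we stay there forever. Accept from q2.
3 states suffice.
        a   b   c  
>  q0   q1  q0  q0 
   q1   q2  q0  q0 
 * q2   q2  q2  q2 
(> = start, * = accepting)

start=q0; accept=q2; q0-a->q1; q0-b->q0; q0-c->q0; q1-a->q2; q1-b->q0; q1-c->q0; q2-a->q2; q2-b->q2; q2-c->q2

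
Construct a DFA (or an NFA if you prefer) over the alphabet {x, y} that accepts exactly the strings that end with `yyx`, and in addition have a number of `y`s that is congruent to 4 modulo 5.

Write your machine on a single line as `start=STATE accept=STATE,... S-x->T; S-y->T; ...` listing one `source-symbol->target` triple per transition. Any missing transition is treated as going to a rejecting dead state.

start=S0; accept=S13; S0-x->S0; S0-y->S1; S1-x->S2; S1-y->S3; S2-x->S2; S2-y->S4; S3-x->S5; S3-y->S6; S4-x->S7; S4-y->S6; S5-x->S7; S5-y->S8; S6-x->S9; S6-y->S10; S7-x->S7; S7-y->S8; S8-x->S11; S8-y->S10; S9-x->S11; S9-y->S12; S10-x->S13; S10-y->S14; S11-x->S11; S11-y->S12; S12-x->S15; S12-y->S14; S13-x->S15; S13-y->S16; S14-x->S17; S14-y->S18; S15-x->S15; S15-y->S16; S16-x->S0; S16-y->S18; S17-x->S0; S17-y->S1; S18-x->S19; S18-y->S3; S19-x->S2; S19-y->S4

Build one automaton per condition and run them in lockstep. The first has 4 states tracking how much of the suffix `yyx` has currently been matched; the second has 5 states tracking the count of `y`s modulo 5. A product state is a pair (one from each), accepting exactly when both do.
          x    y  
>  S0     S0   S1 
   S1     S2   S3 
   S2     S2   S4 
   S3     S5   S6 
   S4     S7   S6 
   S5     S7   S8 
   S6     S9  S10 
   S7     S7   S8 
   S8    S11  S10 
   S9    S11  S12 
   S10   S13  S14 
   S11   S11  S12 
   S12   S15  S14 
 * S13   S15  S16 
   S14   S17  S18 
   S15   S15  S16 
   S16    S0  S18 
   S17    S0   S1 
   S18   S19   S3 
   S19    S2   S4 
(> = start, * = accepting)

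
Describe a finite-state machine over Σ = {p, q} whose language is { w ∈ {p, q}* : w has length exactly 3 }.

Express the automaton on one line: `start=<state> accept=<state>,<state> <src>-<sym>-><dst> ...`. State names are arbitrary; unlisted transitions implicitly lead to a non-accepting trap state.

Count input length up to 4: every symbol moves from s0 toward s4, which means 'more than 3' and absorbs. Accept from {s3}.
5 states suffice.
        p   q  
>  s0   s1  s1 
   s1   s2  s2 
   s2   s3  s3 
 * s3   s4  s4 
   s4   s4  s4 
(> = start, * = accepting)

start=s0 accept=s3 s0-p->s1 s0-q->s1 s1-p->s2 s1-q->s2 s2-p->s3 s2-q->s3 s3-p->s4 s3-q->s4 s4-p->s4 s4-q->s4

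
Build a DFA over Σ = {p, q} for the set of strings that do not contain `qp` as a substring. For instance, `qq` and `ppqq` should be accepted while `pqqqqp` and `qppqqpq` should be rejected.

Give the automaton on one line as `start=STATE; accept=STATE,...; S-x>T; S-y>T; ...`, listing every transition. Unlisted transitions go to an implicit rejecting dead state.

start=s0; accept=s0,s1; s0-p>s0; s0-q>s1; s1-p>s2; s1-q>s1; s2-p>s2; s2-q>s2

This is the complement of 'contains `qp`'. Use the same substring-matching states — s0 through s2 holding how much of `qp` has just been matched — but flip the accepting set: everything except the trap s2 accepts.
A 3-state machine:
        p   q  
>* s0   s0  s1 
 * s1   s2  s1 
   s2   s2  s2 
(> = start, * = accepting)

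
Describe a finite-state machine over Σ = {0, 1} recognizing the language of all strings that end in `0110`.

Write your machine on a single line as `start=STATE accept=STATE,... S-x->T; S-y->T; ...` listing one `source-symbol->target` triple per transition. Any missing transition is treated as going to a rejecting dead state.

start=s0; accept=s4; s0-0->s1; s0-1->s0; s1-0->s1; s1-1->s2; s2-0->s1; s2-1->s3; s3-0->s4; s3-1->s0; s4-0->s1; s4-1->s2

Remember how much of `0110` the current input suffix matches. State s0 means no match yet; s1 means the last symbol is `0`; s2 means the last 2 symbols are `01`; s3 means the last 3 symbols are `011`; s4 means the last 4 symbols are `0110`. Only s4 accepts. On a mismatch, fall back to the longest proper suffix that is still a prefix of `0110`.
        0   1  
>  s0   s1  s0 
   s1   s1  s2 
   s2   s1  s3 
   s3   s4  s0 
 * s4   s1  s2 
(> = start, * = accepting)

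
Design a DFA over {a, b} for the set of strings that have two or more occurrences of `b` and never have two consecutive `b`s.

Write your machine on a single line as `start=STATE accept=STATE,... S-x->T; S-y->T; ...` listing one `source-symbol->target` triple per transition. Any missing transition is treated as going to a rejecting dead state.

start=S0; accept=S4,S5; S0-a->S0; S0-b->S1; S1-a->S2; S1-b->S3; S2-a->S2; S2-b->S4; S3-a->S3; S3-b->S3; S4-a->S5; S4-b->S3; S5-a->S5; S5-b->S4

Run two small machines in parallel and take their product. The first has 4 states tracking the count of `b`s, saturating at 3; the second has 3 states tracking partial matches of the forbidden pattern `bb`. A product state is a pair (one from each), accepting exactly when both do. Minimizing collapses redundant product states.
A 6-state machine:
        a   b  
>  S0   S0  S1 
   S1   S2  S3 
   S2   S2  S4 
   S3   S3  S3 
 * S4   S5  S3 
 * S5   S5  S4 
(> = start, * = accepting)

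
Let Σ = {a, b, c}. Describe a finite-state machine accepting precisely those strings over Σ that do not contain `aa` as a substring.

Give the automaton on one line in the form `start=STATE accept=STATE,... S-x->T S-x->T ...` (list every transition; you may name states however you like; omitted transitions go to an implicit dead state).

This is the complement of 'contains `aa`'. Use the same substring-matching states — q0 through q2 holding how much of `aa` has just been matched — but flip the accepting set: everything except the trap q2 accepts.
A 3-state machine:
        a   b   c  
>* q0   q1  q0  q0 
 * q1   q2  q0  q0 
   q2   q2  q2  q2 
(> = start, * = accepting)

start=q0 accept=q0,q1 q0-a->q1 q0-b->q0 q0-c->q0 q1-a->q2 q1-b->q0 q1-c->q0 q2-a->q2 q2-b->q2 q2-c->q2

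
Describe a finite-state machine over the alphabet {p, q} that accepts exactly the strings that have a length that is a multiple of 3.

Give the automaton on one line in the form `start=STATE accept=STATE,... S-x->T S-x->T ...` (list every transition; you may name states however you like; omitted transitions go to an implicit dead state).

start=s0 accept=s0 s0-p->s1 s0-q->s1 s1-p->s2 s1-q->s2 s2-p->s0 s2-q->s0

Only the length mod 3 matters, so use a 3-cycle: from any state, every input symbol moves to the next state, wrapping s2 back to s0. Mark s0 accepting.
With 3 states:
        p   q  
>* s0   s1  s1 
   s1   s2  s2 
   s2   s0  s0 
(> = start, * = accepting)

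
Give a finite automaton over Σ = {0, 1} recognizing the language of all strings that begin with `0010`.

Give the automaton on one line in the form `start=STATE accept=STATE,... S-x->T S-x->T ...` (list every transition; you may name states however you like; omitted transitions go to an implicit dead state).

Walk along `0010` while the input agrees: from q0 take `0` to q1, and so on. Any deviation drops to the rejecting sink q5. Once q4 is reached the prefix is confirmed and every continuation is accepted.
6 states suffice.
        0   1  
>  q0   q1  q5 
   q1   q2  q5 
   q2   q5  q3 
   q3   q4  q5 
 * q4   q4  q4 
   q5   q5  q5 
(> = start, * = accepting)

start=q0 accept=q4 q0-0->q1 q0-1->q5 q1-0->q2 q1-1->q5 q2-0->q5 q2-1->q3 q3-0->q4 q3-1->q5 q4-0->q4 q4-1->q4 q5-0->q5 q5-1->q5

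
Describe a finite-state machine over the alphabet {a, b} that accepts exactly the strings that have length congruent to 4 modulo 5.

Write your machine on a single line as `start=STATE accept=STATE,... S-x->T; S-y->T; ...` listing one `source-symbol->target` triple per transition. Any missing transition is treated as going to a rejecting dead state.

start=s0; accept=s4; s0-a->s1; s0-b->s1; s1-a->s2; s1-b->s2; s2-a->s3; s2-b->s3; s3-a->s4; s3-b->s4; s4-a->s0; s4-b->s0

Only the length mod 5 matters, so use a 5-cycle: from any state, every input symbol moves to the next state, wrapping s4 back to s0. Mark s4 accepting.
        a   b  
>  s0   s1  s1 
   s1   s2  s2 
   s2   s3  s3 
   s3   s4  s4 
 * s4   s0  s0 
(> = start, * = accepting)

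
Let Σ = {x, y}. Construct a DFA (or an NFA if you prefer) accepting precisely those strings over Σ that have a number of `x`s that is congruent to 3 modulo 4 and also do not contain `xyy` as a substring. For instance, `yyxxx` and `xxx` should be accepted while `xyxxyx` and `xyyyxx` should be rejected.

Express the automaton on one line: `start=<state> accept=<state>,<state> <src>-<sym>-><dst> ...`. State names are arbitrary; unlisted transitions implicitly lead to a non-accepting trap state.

start=S0 accept=S4,S8 S0-x->S1 S0-y->S0 S1-x->S2 S1-y->S3 S2-x->S4 S2-y->S5 S3-x->S2 S3-y->S6 S4-x->S7 S4-y->S8 S5-x->S4 S5-y->S6 S6-x->S6 S6-y->S6 S7-x->S1 S7-y->S9 S8-x->S7 S8-y->S6 S9-x->S1 S9-y->S6

Handle the two conditions separately and then intersect. The first has 4 states tracking the count of `x`s modulo 4; the second has 4 states tracking partial matches of the forbidden pattern `xyy`. A product state is a pair (one from each), accepting exactly when both do. Minimizing collapses redundant product states.
        x   y  
>  S0   S1  S0 
   S1   S2  S3 
   S2   S4  S5 
   S3   S2  S6 
 * S4   S7  S8 
   S5   S4  S6 
   S6   S6  S6 
   S7   S1  S9 
 * S8   S7  S6 
   S9   S1  S6 
(> = start, * = accepting)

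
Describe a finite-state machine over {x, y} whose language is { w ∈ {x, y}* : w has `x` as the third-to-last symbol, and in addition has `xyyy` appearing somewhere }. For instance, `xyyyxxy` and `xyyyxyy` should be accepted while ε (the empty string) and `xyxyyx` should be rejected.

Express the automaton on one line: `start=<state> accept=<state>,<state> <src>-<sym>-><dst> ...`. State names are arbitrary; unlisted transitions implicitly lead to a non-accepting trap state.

Handle the two conditions separately and then intersect. One (15 states) tracks the last 3 symbols read; the other (5 states) tracks whether and how much of `xyyy` has been seen. Each combined state is a pair, one component from each; accept when both components accept.
With 23 states:
       x  y 
>  A   B  C 
   B   D  E 
   C   F  G 
   D   H  I 
   E   J  K 
   F   L  M 
   G   N  O 
   H   H  I 
   I   J  K 
   J   L  M 
   K   N  P 
   L   H  I 
   M   J  K 
   N   L  M 
   O   N  O 
   P   Q  P 
   Q   R  S 
   R   T  U 
   S   V  W 
 * T   T  U 
 * U   V  W 
 * V   R  S 
 * W   Q  P 
(> = start, * = accepting)

start=A accept=T,U,V,W A-x->B A-y->C B-x->D B-y->E C-x->F C-y->G D-x->H D-y->I E-x->J E-y->K F-x->L F-y->M G-x->N G-y->O H-x->H H-y->I I-x->J I-y->K J-x->L J-y->M K-x->N K-y->P L-x->H L-y->I M-x->J M-y->K N-x->L N-y->M O-x->N O-y->O P-x->Q P-y->P Q-x->R Q-y->S R-x->T R-y->U S-x->V S-y->W T-x->T T-y->U U-x->V U-y->W V-x->R V-y->S W-x->Q W-y->P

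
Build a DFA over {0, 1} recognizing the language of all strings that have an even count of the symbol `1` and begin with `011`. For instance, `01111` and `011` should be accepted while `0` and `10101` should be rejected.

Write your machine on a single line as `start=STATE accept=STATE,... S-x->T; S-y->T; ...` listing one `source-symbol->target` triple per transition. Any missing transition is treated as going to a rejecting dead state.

Handle the two conditions separately and then intersect. The first has 2 states tracking the count of `1`s modulo 2; the second has 5 states tracking whether the input so far still matches the prefix `011`. A product state is a pair (one from each), accepting exactly when both do. Equivalent product states are then merged.
With 6 states:
        0   1  
>  S0   S1  S2 
   S1   S2  S3 
   S2   S2  S2 
   S3   S2  S4 
 * S4   S4  S5 
   S5   S5  S4 
(> = start, * = accepting)

start=S0; accept=S4; S0-0->S1; S0-1->S2; S1-0->S2; S1-1->S3; S2-0->S2; S2-1->S2; S3-0->S2; S3-1->S4; S4-0->S4; S4-1->S5; S5-0->S5; S5-1->S4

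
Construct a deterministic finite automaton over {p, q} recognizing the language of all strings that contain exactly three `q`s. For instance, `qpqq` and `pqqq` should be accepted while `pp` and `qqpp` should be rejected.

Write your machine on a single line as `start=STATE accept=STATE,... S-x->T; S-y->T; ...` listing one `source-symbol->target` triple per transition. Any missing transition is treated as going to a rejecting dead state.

start=S0; accept=S3; S0-p->S0; S0-q->S1; S1-p->S1; S1-q->S2; S2-p->S2; S2-q->S3; S3-p->S3; S3-q->S4; S4-p->S4; S4-q->S4

Count `q`s, saturating at 4: states S0 through S3 mean 0 through 3 `q`s seen; S4 means more than 3. Each `q` increments (capped at S4); other symbols loop. Accept from {S3}.
        p   q  
>  S0   S0  S1 
   S1   S1  S2 
   S2   S2  S3 
 * S3   S3  S4 
   S4   S4  S4 
(> = start, * = accepting)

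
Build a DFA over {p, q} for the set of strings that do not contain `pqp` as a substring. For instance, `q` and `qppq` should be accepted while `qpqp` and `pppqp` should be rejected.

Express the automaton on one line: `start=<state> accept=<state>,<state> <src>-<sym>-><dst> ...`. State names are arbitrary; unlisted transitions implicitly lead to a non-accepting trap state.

Track partial matches of the forbidden pattern `pqp`. State S3 is a dead state reached once `pqp` has occurred; every other state accepts. S0 means no part of `pqp` is currently matched.
A 4-state machine:
        p   q  
>* S0   S1  S0 
 * S1   S1  S2 
 * S2   S3  S0 
   S3   S3  S3 
(> = start, * = accepting)

start=S0 accept=S0,S1,S2 S0-p->S1 S0-q->S0 S1-p->S1 S1-q->S2 S2-p->S3 S2-q->S0 S3-p->S3 S3-q->S3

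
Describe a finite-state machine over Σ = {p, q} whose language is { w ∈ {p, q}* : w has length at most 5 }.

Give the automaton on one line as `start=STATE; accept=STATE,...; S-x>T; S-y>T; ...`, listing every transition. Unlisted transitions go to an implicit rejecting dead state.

start=S0; accept=S0,S1,S2,S3,S4,S5; S0-p>S1; S0-q>S1; S1-p>S2; S1-q>S2; S2-p>S3; S2-q>S3; S3-p>S4; S3-q>S4; S4-p>S5; S4-q>S5; S5-p>S6; S5-q>S6; S6-p>S6; S6-q>S6

Count input length up to 6: every symbol moves from S0 toward S6, which means 'more than 5' and absorbs. Accept from {S0, S1, S2, S3, S4, S5}.
A 7-state machine:
        p   q  
>* S0   S1  S1 
 * S1   S2  S2 
 * S2   S3  S3 
 * S3   S4  S4 
 * S4   S5  S5 
 * S5   S6  S6 
   S6   S6  S6 
(> = start, * = accepting)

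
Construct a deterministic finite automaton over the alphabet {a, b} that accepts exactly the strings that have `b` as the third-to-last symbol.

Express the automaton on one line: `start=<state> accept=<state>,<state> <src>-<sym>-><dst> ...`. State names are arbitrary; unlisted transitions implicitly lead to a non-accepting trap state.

A DFA must remember the last 3 symbols (since which symbol is third-to-last isn't known until the input ends). Use one state per possible window of the last ≤3 symbols; accept from those whose window starts with `b`.
          a    b  
>  S0     S1   S2 
   S1     S3   S4 
   S2     S5   S6 
   S3     S7   S8 
   S4     S9  S10 
   S5    S11  S12 
   S6    S13  S14 
   S7     S7   S8 
   S8     S9  S10 
   S9    S11  S12 
   S10   S13  S14 
 * S11    S7   S8 
 * S12    S9  S10 
 * S13   S11  S12 
 * S14   S13  S14 
(> = start, * = accepting)

start=S0 accept=S11,S12,S13,S14 S0-a->S1 S0-b->S2 S1-a->S3 S1-b->S4 S2-a->S5 S2-b->S6 S3-a->S7 S3-b->S8 S4-a->S9 S4-b->S10 S5-a->S11 S5-b->S12 S6-a->S13 S6-b->S14 S7-a->S7 S7-b->S8 S8-a->S9 S8-b->S10 S9-a->S11 S9-b->S12 S10-a->S13 S10-b->S14 S11-a->S7 S11-b->S8 S12-a->S9 S12-b->S10 S13-a->S11 S13-b->S12 S14-a->S13 S14-b->S14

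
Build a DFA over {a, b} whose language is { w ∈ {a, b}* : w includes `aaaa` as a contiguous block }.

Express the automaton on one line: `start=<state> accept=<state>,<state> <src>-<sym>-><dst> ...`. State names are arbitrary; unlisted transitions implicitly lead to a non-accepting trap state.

States s0..s3 record the length of the longest prefix of `aaaa` that matches the current input suffix. Reaching s4 means `aaaa` has been seen, and we stay there forever. Accept from s4.
5 states suffice.
        a   b  
>  s0   s1  s0 
   s1   s2  s0 
   s2   s3  s0 
   s3   s4  s0 
 * s4   s4  s4 
(> = start, * = accepting)

start=s0 accept=s4 s0-a->s1 s0-b->s0 s1-a->s2 s1-b->s0 s2-a->s3 s2-b->s0 s3-a->s4 s3-b->s0 s4-a->s4 s4-b->s4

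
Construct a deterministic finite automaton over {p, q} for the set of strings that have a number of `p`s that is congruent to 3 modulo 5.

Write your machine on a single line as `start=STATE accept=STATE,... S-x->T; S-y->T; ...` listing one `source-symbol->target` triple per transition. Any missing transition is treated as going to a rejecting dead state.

start=A; accept=D; A-p->B; A-q->A; B-p->C; B-q->B; C-p->D; C-q->C; D-p->E; D-q->D; E-p->A; E-q->E

The only thing that matters is how many `p`s have appeared, reduced mod 5. Use one state per residue: A for 0, …, E for 4. Reading `p` moves to the next residue; anything else stays put. D is accepting.
A 5-state machine:
       p  q 
>  A   B  A 
   B   C  B 
   C   D  C 
 * D   E  D 
   E   A  E 
(> = start, * = accepting)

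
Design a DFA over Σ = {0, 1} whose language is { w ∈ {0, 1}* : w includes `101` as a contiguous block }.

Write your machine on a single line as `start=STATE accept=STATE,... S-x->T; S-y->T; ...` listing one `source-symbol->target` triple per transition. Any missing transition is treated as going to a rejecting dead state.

States s0..s2 record the length of the longest prefix of `101` that matches the current input suffix. Reaching s3 means `101` has been seen, and we stay there forever. Accept from s3.
        0   1  
>  s0   s0  s1 
   s1   s2  s1 
   s2   s0  s3 
 * s3   s3  s3 
(> = start, * = accepting)

start=s0; accept=s3; s0-0->s0; s0-1->s1; s1-0->s2; s1-1->s1; s2-0->s0; s2-1->s3; s3-0->s3; s3-1->s3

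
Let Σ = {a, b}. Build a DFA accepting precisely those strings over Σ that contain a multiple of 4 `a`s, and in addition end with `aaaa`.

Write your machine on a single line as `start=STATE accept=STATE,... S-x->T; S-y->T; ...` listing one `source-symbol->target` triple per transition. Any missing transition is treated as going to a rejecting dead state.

Run two small machines in parallel and take their product. One (4 states) tracks the count of `a`s modulo 4; the other (5 states) tracks how much of the suffix `aaaa` has currently been matched. Each combined state is a pair, one component from each; accept when both components accept.
          a    b  
>  q0     q1   q0 
   q1     q2   q3 
   q2     q4   q5 
   q3     q6   q3 
   q4     q7   q8 
   q5     q9   q5 
   q6    q10   q5 
 * q7    q11   q0 
   q8    q12   q8 
   q9    q13   q8 
   q10   q14   q8 
   q11   q15   q3 
   q12   q16   q0 
   q13   q17   q0 
   q14   q11   q0 
   q15   q18   q5 
   q16   q19   q3 
   q17   q15   q3 
   q18    q7   q8 
   q19   q18   q5 
(> = start, * = accepting)

start=q0; accept=q7; q0-a->q1; q0-b->q0; q1-a->q2; q1-b->q3; q2-a->q4; q2-b->q5; q3-a->q6; q3-b->q3; q4-a->q7; q4-b->q8; q5-a->q9; q5-b->q5; q6-a->q10; q6-b->q5; q7-a->q11; q7-b->q0; q8-a->q12; q8-b->q8; q9-a->q13; q9-b->q8; q10-a->q14; q10-b->q8; q11-a->q15; q11-b->q3; q12-a->q16; q12-b->q0; q13-a->q17; q13-b->q0; q14-a->q11; q14-b->q0; q15-a->q18; q15-b->q5; q16-a->q19; q16-b->q3; q17-a->q15; q17-b->q3; q18-a->q7; q18-b->q8; q19-a->q18; q19-b->q5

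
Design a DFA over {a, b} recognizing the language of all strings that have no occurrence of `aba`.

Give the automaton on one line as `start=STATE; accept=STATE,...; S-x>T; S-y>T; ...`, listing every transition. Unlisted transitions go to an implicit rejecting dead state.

This is the complement of 'contains `aba`'. Use the same substring-matching states — q0 through q3 holding how much of `aba` has just been matched — but flip the accepting set: everything except the trap q3 accepts.
A 4-state machine:
        a   b  
>* q0   q1  q0 
 * q1   q1  q2 
 * q2   q3  q0 
   q3   q3  q3 
(> = start, * = accepting)

start=q0; accept=q0,q1,q2; q0-a>q1; q0-b>q0; q1-a>q1; q1-b>q2; q2-a>q3; q2-b>q0; q3-a>q3; q3-b>q3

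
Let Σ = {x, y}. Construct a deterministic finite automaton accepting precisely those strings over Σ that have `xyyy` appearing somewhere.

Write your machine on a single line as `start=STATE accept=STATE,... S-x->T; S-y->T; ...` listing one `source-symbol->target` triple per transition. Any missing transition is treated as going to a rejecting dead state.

start=q0; accept=q4; q0-x->q1; q0-y->q0; q1-x->q1; q1-y->q2; q2-x->q1; q2-y->q3; q3-x->q1; q3-y->q4; q4-x->q4; q4-y->q4

States q0..q3 record the length of the longest prefix of `xyyy` that matches the current input suffix. Reaching q4 means `xyyy` has been seen, and we stay there forever. Accept from q4.
With 5 states:
        x   y  
>  q0   q1  q0 
   q1   q1  q2 
   q2   q1  q3 
   q3   q1  q4 
 * q4   q4  q4 
(> = start, * = accepting)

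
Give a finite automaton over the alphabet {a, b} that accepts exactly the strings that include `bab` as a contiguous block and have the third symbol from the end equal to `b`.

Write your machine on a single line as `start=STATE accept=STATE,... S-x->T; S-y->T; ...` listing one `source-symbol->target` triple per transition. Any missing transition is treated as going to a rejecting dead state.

start=S0; accept=S3,S6,S7,S8; S0-a->S0; S0-b->S1; S1-a->S2; S1-b->S1; S2-a->S0; S2-b->S3; S3-a->S4; S3-b->S5; S4-a->S6; S4-b->S3; S5-a->S7; S5-b->S8; S6-a->S9; S6-b->S10; S7-a->S6; S7-b->S3; S8-a->S7; S8-b->S8; S9-a->S9; S9-b->S10; S10-a->S4; S10-b->S5

Handle the two conditions separately and then intersect. The first has 4 states tracking whether and how much of `bab` has been seen; the second has 15 states tracking the last 3 symbols read. A product state is a pair (one from each), accepting exactly when both do. Minimizing collapses redundant product states.
With 11 states:
          a    b  
>  S0     S0   S1 
   S1     S2   S1 
   S2     S0   S3 
 * S3     S4   S5 
   S4     S6   S3 
   S5     S7   S8 
 * S6     S9  S10 
 * S7     S6   S3 
 * S8     S7   S8 
   S9     S9  S10 
   S10    S4   S5 
(> = start, * = accepting)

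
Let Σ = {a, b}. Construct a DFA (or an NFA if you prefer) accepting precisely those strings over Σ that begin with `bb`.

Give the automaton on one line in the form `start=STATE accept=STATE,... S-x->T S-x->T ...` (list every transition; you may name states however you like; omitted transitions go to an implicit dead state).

start=S0 accept=S2 S0-a->S3 S0-b->S1 S1-a->S3 S1-b->S2 S2-a->S2 S2-b->S2 S3-a->S3 S3-b->S3

Walk along `bb` while the input agrees: from S0 take `b` to S1, and so on. Any deviation drops to the rejecting sink S3. Once S2 is reached the prefix is confirmed and every continuation is accepted.
A 4-state machine:
        a   b  
>  S0   S3  S1 
   S1   S3  S2 
 * S2   S2  S2 
   S3   S3  S3 
(> = start, * = accepting)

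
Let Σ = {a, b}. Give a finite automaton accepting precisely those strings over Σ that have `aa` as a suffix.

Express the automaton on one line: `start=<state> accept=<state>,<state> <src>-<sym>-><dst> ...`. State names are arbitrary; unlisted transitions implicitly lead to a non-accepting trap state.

Remember how much of `aa` the current input suffix matches. State S0 means no match yet; S1 means the last symbol is `a`; S2 means the last 2 symbols are `aa`. Only S2 accepts. On a mismatch, fall back to the longest proper suffix that is still a prefix of `aa`.
        a   b  
>  S0   S1  S0 
   S1   S2  S0 
 * S2   S2  S0 
(> = start, * = accepting)

start=S0 accept=S2 S0-a->S1 S0-b->S0 S1-a->S2 S1-b->S0 S2-a->S2 S2-b->S0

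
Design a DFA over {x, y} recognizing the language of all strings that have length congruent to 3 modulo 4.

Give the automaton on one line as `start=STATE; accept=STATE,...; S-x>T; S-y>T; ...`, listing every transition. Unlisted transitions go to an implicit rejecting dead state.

Count input length modulo 4: every symbol advances one step around the cycle S0 → S1 → S2 → S3 → S0. Accept at S3.
A 4-state machine:
        x   y  
>  S0   S1  S1 
   S1   S2  S2 
   S2   S3  S3 
 * S3   S0  S0 
(> = start, * = accepting)

start=S0; accept=S3; S0-x>S1; S0-y>S1; S1-x>S2; S1-y>S2; S2-x>S3; S2-y>S3; S3-x>S0; S3-y>S0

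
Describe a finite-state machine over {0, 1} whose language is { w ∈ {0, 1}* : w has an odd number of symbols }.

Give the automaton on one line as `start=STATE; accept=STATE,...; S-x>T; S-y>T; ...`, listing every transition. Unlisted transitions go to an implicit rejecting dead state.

Count input length modulo 2: every symbol advances one step around the cycle A → B → A. Accept at B.
       0  1 
>  A   B  B 
 * B   A  A 
(> = start, * = accepting)

start=A; accept=B; A-0>B; A-1>B; B-0>A; B-1>A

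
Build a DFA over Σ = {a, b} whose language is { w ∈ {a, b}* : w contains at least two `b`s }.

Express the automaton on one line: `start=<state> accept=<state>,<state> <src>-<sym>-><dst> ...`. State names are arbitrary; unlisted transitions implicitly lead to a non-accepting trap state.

start=q0 accept=q2,q3 q0-a->q0 q0-b->q1 q1-a->q1 q1-b->q2 q2-a->q2 q2-b->q3 q3-a->q3 q3-b->q3

Only the number of `b`s matters, and only up to 3. Make a chain q0 → q1 → q2 → q3 advanced by each `b` (with q3 absorbing); every other symbol self-loops. The accepting set is {q2, q3}.
With 4 states:
        a   b  
>  q0   q0  q1 
   q1   q1  q2 
 * q2   q2  q3 
 * q3   q3  q3 
(> = start, * = accepting)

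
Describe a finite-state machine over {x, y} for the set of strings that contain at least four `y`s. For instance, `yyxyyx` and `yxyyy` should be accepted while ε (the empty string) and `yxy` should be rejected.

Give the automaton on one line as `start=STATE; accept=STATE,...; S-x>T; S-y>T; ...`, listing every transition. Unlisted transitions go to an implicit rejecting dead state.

start=q0; accept=q4,q5; q0-x>q0; q0-y>q1; q1-x>q1; q1-y>q2; q2-x>q2; q2-y>q3; q3-x>q3; q3-y>q4; q4-x>q4; q4-y>q5; q5-x>q5; q5-y>q5

Only the number of `y`s matters, and only up to 5. Make a chain q0 → q1 → q2 → q3 → q4 → q5 advanced by each `y` (with q5 absorbing); every other symbol self-loops. The accepting set is {q4, q5}.
With 6 states:
        x   y  
>  q0   q0  q1 
   q1   q1  q2 
   q2   q2  q3 
   q3   q3  q4 
 * q4   q4  q5 
 * q5   q5  q5 
(> = start, * = accepting)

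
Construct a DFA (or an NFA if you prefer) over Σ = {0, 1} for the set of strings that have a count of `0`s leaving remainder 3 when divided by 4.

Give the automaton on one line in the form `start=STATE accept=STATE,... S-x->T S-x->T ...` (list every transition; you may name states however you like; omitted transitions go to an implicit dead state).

start=S0 accept=S3 S0-0->S1 S0-1->S0 S1-0->S2 S1-1->S1 S2-0->S3 S2-1->S2 S3-0->S0 S3-1->S3

The only thing that matters is how many `0`s have appeared, reduced mod 4. Use one state per residue: S0 for 0, …, S3 for 3. Reading `0` moves to the next residue; anything else stays put. S3 is accepting.
        0   1  
>  S0   S1  S0 
   S1   S2  S1 
   S2   S3  S2 
 * S3   S0  S3 
(> = start, * = accepting)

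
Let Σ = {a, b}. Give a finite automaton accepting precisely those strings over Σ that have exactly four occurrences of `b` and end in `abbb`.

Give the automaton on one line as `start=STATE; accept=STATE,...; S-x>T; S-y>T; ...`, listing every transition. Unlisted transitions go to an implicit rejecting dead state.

Build one automaton per condition and run them in lockstep. The first has 6 states tracking the count of `b`s, saturating at 5; the second has 5 states tracking how much of the suffix `abbb` has currently been matched. A product state is a pair (one from each), accepting exactly when both do. Equivalent product states are then merged.
A 7-state machine:
        a   b  
>  q0   q0  q1 
   q1   q2  q3 
   q2   q2  q4 
   q3   q3  q3 
   q4   q3  q5 
   q5   q3  q6 
 * q6   q3  q3 
(> = start, * = accepting)

start=q0; accept=q6; q0-a>q0; q0-b>q1; q1-a>q2; q1-b>q3; q2-a>q2; q2-b>q4; q3-a>q3; q3-b>q3; q4-a>q3; q4-b>q5; q5-a>q3; q5-b>q6; q6-a>q3; q6-b>q3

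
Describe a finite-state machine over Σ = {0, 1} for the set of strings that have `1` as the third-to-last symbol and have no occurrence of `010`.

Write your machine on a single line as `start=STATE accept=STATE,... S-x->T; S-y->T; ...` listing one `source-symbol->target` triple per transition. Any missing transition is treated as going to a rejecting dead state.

start=A; accept=L,M,N,O; A-0->B; A-1->C; B-0->D; B-1->E; C-0->F; C-1->G; D-0->H; D-1->I; E-0->J; E-1->K; F-0->L; F-1->M; G-0->N; G-1->O; H-0->H; H-1->I; I-0->J; I-1->K; J-0->P; J-1->Q; K-0->N; K-1->O; L-0->H; L-1->I; M-0->J; M-1->K; N-0->L; N-1->M; O-0->N; O-1->O; P-0->R; P-1->S; Q-0->J; Q-1->T; R-0->R; R-1->S; S-0->J; S-1->T; T-0->U; T-1->V; U-0->P; U-1->Q; V-0->U; V-1->V

Build one automaton per condition and run them in lockstep. The first has 15 states tracking the last 3 symbols read; the second has 4 states tracking partial matches of the forbidden pattern `010`. A product state is a pair (one from each), accepting exactly when both do.
With 22 states:
       0  1 
>  A   B  C 
   B   D  E 
   C   F  G 
   D   H  I 
   E   J  K 
   F   L  M 
   G   N  O 
   H   H  I 
   I   J  K 
   J   P  Q 
   K   N  O 
 * L   H  I 
 * M   J  K 
 * N   L  M 
 * O   N  O 
   P   R  S 
   Q   J  T 
   R   R  S 
   S   J  T 
   T   U  V 
   U   P  Q 
   V   U  V 
(> = start, * = accepting)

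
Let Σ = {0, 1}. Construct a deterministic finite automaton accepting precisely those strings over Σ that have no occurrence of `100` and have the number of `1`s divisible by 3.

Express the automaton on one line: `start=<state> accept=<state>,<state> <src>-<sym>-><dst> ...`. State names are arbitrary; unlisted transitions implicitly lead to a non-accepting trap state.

start=q0 accept=q0,q6,q7 q0-0->q0 q0-1->q1 q1-0->q2 q1-1->q3 q2-0->q4 q2-1->q3 q3-0->q5 q3-1->q6 q4-0->q4 q4-1->q4 q5-0->q4 q5-1->q6 q6-0->q7 q6-1->q1 q7-0->q4 q7-1->q1

Run two small machines in parallel and take their product. One (4 states) tracks partial matches of the forbidden pattern `100`; the other (3 states) tracks the count of `1`s modulo 3. Each combined state is a pair, one component from each; accept when both components accept. Equivalent product states are then merged.
        0   1  
>* q0   q0  q1 
   q1   q2  q3 
   q2   q4  q3 
   q3   q5  q6 
   q4   q4  q4 
   q5   q4  q6 
 * q6   q7  q1 
 * q7   q4  q1 
(> = start, * = accepting)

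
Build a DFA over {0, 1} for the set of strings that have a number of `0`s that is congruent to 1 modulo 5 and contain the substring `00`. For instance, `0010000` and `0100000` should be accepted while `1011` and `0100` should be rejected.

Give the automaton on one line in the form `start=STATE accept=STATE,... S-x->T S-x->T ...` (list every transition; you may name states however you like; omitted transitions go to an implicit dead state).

start=q0 accept=q10 q0-0->q1 q0-1->q0 q1-0->q2 q1-1->q3 q2-0->q4 q2-1->q2 q3-0->q5 q3-1->q3 q4-0->q6 q4-1->q4 q5-0->q4 q5-1->q7 q6-0->q8 q6-1->q6 q7-0->q9 q7-1->q7 q8-0->q10 q8-1->q8 q9-0->q6 q9-1->q11 q10-0->q2 q10-1->q10 q11-0->q12 q11-1->q11 q12-0->q8 q12-1->q13 q13-0->q14 q13-1->q13 q14-0->q10 q14-1->q0

Build one automaton per condition and run them in lockstep. The first has 5 states tracking the count of `0`s modulo 5; the second has 3 states tracking whether and how much of `00` has been seen. A product state is a pair (one from each), accepting exactly when both do.
          0    1  
>  q0     q1   q0 
   q1     q2   q3 
   q2     q4   q2 
   q3     q5   q3 
   q4     q6   q4 
   q5     q4   q7 
   q6     q8   q6 
   q7     q9   q7 
   q8    q10   q8 
   q9     q6  q11 
 * q10    q2  q10 
   q11   q12  q11 
   q12    q8  q13 
   q13   q14  q13 
   q14   q10   q0 
(> = start, * = accepting)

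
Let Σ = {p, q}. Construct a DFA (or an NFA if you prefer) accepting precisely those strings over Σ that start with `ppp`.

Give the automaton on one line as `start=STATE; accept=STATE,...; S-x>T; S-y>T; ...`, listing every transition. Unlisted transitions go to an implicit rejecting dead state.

start=A; accept=D; A-p>B; A-q>E; B-p>C; B-q>E; C-p>D; C-q>E; D-p>D; D-q>D; E-p>E; E-q>E

Walk along `ppp` while the input agrees: from A take `p` to B, and so on. Any deviation drops to the rejecting sink E. Once D is reached the prefix is confirmed and every continuation is accepted.
With 5 states:
       p  q 
>  A   B  E 
   B   C  E 
   C   D  E 
 * D   D  D 
   E   E  E 
(> = start, * = accepting)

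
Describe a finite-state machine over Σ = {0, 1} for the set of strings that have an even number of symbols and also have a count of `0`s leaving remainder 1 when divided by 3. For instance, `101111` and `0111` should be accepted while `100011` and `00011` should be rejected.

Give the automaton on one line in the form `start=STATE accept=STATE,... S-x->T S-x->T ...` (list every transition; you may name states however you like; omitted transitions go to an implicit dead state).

start=S0 accept=S4 S0-0->S1 S0-1->S2 S1-0->S3 S1-1->S4 S2-0->S4 S2-1->S0 S3-0->S2 S3-1->S5 S4-0->S5 S4-1->S1 S5-0->S0 S5-1->S3

Build one automaton per condition and run them in lockstep. The first has 2 states tracking the input length modulo 2; the second has 3 states tracking the count of `0`s modulo 3. A product state is a pair (one from each), accepting exactly when both do.
With 6 states:
        0   1  
>  S0   S1  S2 
   S1   S3  S4 
   S2   S4  S0 
   S3   S2  S5 
 * S4   S5  S1 
   S5   S0  S3 
(> = start, * = accepting)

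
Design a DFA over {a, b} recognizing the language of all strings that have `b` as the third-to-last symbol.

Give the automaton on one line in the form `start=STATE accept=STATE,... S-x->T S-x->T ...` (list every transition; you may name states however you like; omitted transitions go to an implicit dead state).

start=s0 accept=s11,s12,s13,s14 s0-a->s1 s0-b->s2 s1-a->s3 s1-b->s4 s2-a->s5 s2-b->s6 s3-a->s7 s3-b->s8 s4-a->s9 s4-b->s10 s5-a->s11 s5-b->s12 s6-a->s13 s6-b->s14 s7-a->s7 s7-b->s8 s8-a->s9 s8-b->s10 s9-a->s11 s9-b->s12 s10-a->s13 s10-b->s14 s11-a->s7 s11-b->s8 s12-a->s9 s12-b->s10 s13-a->s11 s13-b->s12 s14-a->s13 s14-b->s14

Because acceptance depends on a position counted from the end, the machine has to buffer the most recent 3 symbols. Make each state the string of the last up-to-3 symbols read; on input `x` shift the window left and append `x`. Accept when the buffered window has length 3 and begins with `b`.
With 15 states:
          a    b  
>  s0     s1   s2 
   s1     s3   s4 
   s2     s5   s6 
   s3     s7   s8 
   s4     s9  s10 
   s5    s11  s12 
   s6    s13  s14 
   s7     s7   s8 
   s8     s9  s10 
   s9    s11  s12 
   s10   s13  s14 
 * s11    s7   s8 
 * s12    s9  s10 
 * s13   s11  s12 
 * s14   s13  s14 
(> = start, * = accepting)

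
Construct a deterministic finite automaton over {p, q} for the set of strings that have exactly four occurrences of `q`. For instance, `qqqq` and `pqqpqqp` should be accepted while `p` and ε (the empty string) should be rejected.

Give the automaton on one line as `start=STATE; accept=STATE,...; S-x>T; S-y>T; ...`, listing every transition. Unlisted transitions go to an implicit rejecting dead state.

start=S0; accept=S4; S0-p>S0; S0-q>S1; S1-p>S1; S1-q>S2; S2-p>S2; S2-q>S3; S3-p>S3; S3-q>S4; S4-p>S4; S4-q>S5; S5-p>S5; S5-q>S5

Count `q`s, saturating at 5: states S0 through S4 mean 0 through 4 `q`s seen; S5 means more than 4. Each `q` increments (capped at S5); other symbols loop. Accept from {S4}.
With 6 states:
        p   q  
>  S0   S0  S1 
   S1   S1  S2 
   S2   S2  S3 
   S3   S3  S4 
 * S4   S4  S5 
   S5   S5  S5 
(> = start, * = accepting)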